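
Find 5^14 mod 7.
Using Fermat: 5^{6} ≡ 1 mod 7. 14 ≡ 2 mod 6. So 5^{14} ≡ 5^{2} ≡ 4 mod 7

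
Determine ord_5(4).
Powers of 4 mod 5: 4^1≡4, 4^2≡1. ord_5(4) = 2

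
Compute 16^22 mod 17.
Using Fermat: 16^{16} ≡ 1 mod 17. 22 ≡ 6 mod 16. So 16^{22} ≡ 16^{6} ≡ 1 mod 17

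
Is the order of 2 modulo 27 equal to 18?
Powers of 2 mod 27: 2^1≡2, 2^2≡4, 2^3≡8, 2^4≡16, 2^5≡5, 2^6≡10, 2^7≡20, 2^8≡13, 2^9≡26, 2^10≡25, 2^11≡23, 2^12≡19, 2^13≡11, 2^14≡22, 2^15≡17, 2^16≡7, 2^17≡14, 2^18≡1. First k with 2^k≡1 is k=18. Yes, ord_27(2) = 18.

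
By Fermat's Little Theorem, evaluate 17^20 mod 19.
By Fermat: 17^{18} ≡ 1 (mod 19). So 17^{20} = 17^{18} · 17^{2} ≡ 17^{2} ≡ 4 (mod 19)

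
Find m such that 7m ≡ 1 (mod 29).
Since 29 is prime, by Fermat 7^(-1) ≡ 7^{27} ≡ 25 (mod 29). Verify: 7 × 25 = 175 ≡ 1 (mod 29)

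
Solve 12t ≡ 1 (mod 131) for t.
Since 131 is prime, by Fermat 12^(-1) ≡ 12^{129} ≡ 11 (mod 131). Verify: 12 × 11 = 132 ≡ 1 (mod 131)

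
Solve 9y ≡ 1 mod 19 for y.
Since 19 is prime, by Fermat 9^(-1) ≡ 9^{17} ≡ 17 mod 19. Verify: 9 × 17 = 153 ≡ 1 mod 19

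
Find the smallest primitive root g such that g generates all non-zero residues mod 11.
g = 2. Powers: [2, 4, 8, 5, 10, 9, 7, 3, ...] generates all 10 non-zero residues.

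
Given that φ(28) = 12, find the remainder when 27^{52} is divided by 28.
By Euler: 27^{12} ≡ 1 (mod 28) since gcd(27, 28) = 1. 52 = 4×12 + 4. So 27^{52} ≡ 27^{4} ≡ 1 (mod 28)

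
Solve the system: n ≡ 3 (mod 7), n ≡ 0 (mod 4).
M = 7 × 4 = 28. M₁ = 4, y₁ ≡ 2 (mod 7). M₂ = 7, y₂ ≡ 3 (mod 4). n = 3×4×2 + 0×7×3 ≡ 24 (mod 28)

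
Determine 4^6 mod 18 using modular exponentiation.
By repeated squaring mod 18: 4^{1}≡4, 4^{2}≡16, 4^{4}≡4. Then 4^{6} = 4^{4+2} ≡ 4 × 16 ≡ 10 mod 18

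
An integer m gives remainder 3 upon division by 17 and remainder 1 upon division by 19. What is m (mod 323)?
M = 17 × 19 = 323. M₁ = 19, y₁ ≡ 9 (mod 17). M₂ = 17, y₂ ≡ 9 (mod 19). m = 3×19×9 + 1×17×9 ≡ 20 (mod 323)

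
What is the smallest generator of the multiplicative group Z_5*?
g = 2. For each prime q|4: 2^{2}≡4, none ≡ 1, so ord_5(2) = 4 and 2 is a primitive root.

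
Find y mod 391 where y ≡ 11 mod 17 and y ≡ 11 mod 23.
M = 17 × 23 = 391. M₁ = 23, y₁ ≡ 3 mod 17. M₂ = 17, y₂ ≡ 19 mod 23. y = 11×23×3 + 11×17×19 ≡ 11 mod 391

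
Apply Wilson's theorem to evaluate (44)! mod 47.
(46)! = (44)! × (45) × (46) ≡ -1 mod 47. So (44)! ≡ -1 × [(46)(45)]^(-1) ≡ 23 mod 47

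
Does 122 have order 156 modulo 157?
122^{78} ≡ 1 (mod 157) and 78 < 156, so ord_157(122) = 78 ≠ 156 and 122 is not a primitive root.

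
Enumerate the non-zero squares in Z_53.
QRs mod 53: {1, 4, 6, 7, 9, 10, 11, 13, 15, 16, 17, 24, 25, 28, 29, 36, 37, 38, 40, 42, 43, 44, 46, 47, 49, 52}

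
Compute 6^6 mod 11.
By repeated squaring mod 11: 6^{1}≡6, 6^{2}≡3, 6^{4}≡9. Then 6^{6} = 6^{4+2} ≡ 9 × 3 ≡ 5 mod 11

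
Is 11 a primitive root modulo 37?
11^{6} ≡ 1 mod 37 and 6 < 36, so ord_37(11) = 6 ≠ 36 and 11 is not a primitive root.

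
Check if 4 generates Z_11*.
4^{5} ≡ 1 mod 11 and 5 < 10, so ord_11(4) = 5 ≠ 10 and 4 is not a primitive root.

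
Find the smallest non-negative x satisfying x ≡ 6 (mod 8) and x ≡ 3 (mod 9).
M = 8 × 9 = 72. M₁ = 9, y₁ ≡ 1 (mod 8). M₂ = 8, y₂ ≡ 8 (mod 9). x = 6×9×1 + 3×8×8 ≡ 30 (mod 72)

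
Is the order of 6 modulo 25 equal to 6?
Powers of 6 mod 25: 6^1≡6, 6^2≡11, 6^3≡16, 6^4≡21, 6^5≡1. Already 6^5≡1, so the order is 5 < 6. No, the actual order is 5.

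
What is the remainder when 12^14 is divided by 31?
By repeated squaring (mod 31): 12^{1}≡12, 12^{2}≡20, 12^{4}≡28, 12^{8}≡9. Then 12^{14} = 12^{8+4+2} ≡ 9 × 28 × 20 ≡ 18 (mod 31)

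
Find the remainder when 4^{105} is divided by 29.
By Fermat: 4^{28} ≡ 1 mod 29. 105 = 3×28 + 21. So 4^{105} ≡ 4^{21} ≡ 28 mod 29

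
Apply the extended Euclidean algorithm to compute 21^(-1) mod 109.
Extended GCD: 21(26) + 109(-5) = 1. So 21^(-1) ≡ 26 mod 109. Verify: 21 × 26 = 546 ≡ 1 mod 109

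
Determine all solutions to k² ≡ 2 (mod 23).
The square roots of 2 mod 23 are 18 and 5. Verify: 18² = 324 ≡ 2 (mod 23)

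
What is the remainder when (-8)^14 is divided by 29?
By repeated squaring mod 29: (-8)^{1}≡21, (-8)^{2}≡6, (-8)^{4}≡7, (-8)^{8}≡20. Then (-8)^{14} = (-8)^{8+4+2} ≡ 20 × 7 × 6 ≡ 28 mod 29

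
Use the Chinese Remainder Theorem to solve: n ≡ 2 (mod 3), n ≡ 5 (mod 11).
M = 3 × 11 = 33. M₁ = 11, y₁ ≡ 2 (mod 3). M₂ = 3, y₂ ≡ 4 (mod 11). n = 2×11×2 + 5×3×4 ≡ 5 (mod 33)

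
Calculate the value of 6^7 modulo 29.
By repeated squaring mod 29: 6^{1}≡6, 6^{2}≡7, 6^{4}≡20. Then 6^{7} = 6^{4+2+1} ≡ 20 × 7 × 6 ≡ 28 mod 29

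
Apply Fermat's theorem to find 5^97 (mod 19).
By Fermat: 5^{18} ≡ 1 (mod 19). 97 = 5×18 + 7. So 5^{97} ≡ 5^{7} ≡ 16 (mod 19)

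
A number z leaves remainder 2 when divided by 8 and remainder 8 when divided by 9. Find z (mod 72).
M = 8 × 9 = 72. M₁ = 9, y₁ ≡ 1 (mod 8). M₂ = 8, y₂ ≡ 8 (mod 9). z = 2×9×1 + 8×8×8 ≡ 26 (mod 72)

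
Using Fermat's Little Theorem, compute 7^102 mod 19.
By Fermat: 7^{18} ≡ 1 (mod 19). 102 = 5×18 + 12. So 7^{102} ≡ 7^{12} ≡ 1 (mod 19)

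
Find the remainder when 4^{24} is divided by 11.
By Fermat: 4^{10} ≡ 1 mod 11. 24 = 2×10 + 4. So 4^{24} ≡ 4^{4} ≡ 3 mod 11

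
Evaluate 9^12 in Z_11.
Using Fermat: 9^{10} ≡ 1 mod 11. 12 ≡ 2 mod 10. So 9^{12} ≡ 9^{2} ≡ 4 mod 11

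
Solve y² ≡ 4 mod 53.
The square roots of 4 mod 53 are 51 and 2. Verify: 51² = 2601 ≡ 4 mod 53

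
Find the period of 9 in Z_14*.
Powers of 9 mod 14: 9^1≡9, 9^2≡11, 9^3≡1. Order = 3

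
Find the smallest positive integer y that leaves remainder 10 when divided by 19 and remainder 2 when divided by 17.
M = 19 × 17 = 323. M₁ = 17, y₁ ≡ 9 (mod 19). M₂ = 19, y₂ ≡ 9 (mod 17). y = 10×17×9 + 2×19×9 ≡ 257 (mod 323)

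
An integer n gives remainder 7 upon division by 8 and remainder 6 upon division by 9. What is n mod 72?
M = 8 × 9 = 72. M₁ = 9, y₁ ≡ 1 mod 8. M₂ = 8, y₂ ≡ 8 mod 9. n = 7×9×1 + 6×8×8 ≡ 15 mod 72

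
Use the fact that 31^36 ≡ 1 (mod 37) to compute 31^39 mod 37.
By Fermat: 31^{36} ≡ 1 (mod 37). So 31^{39} = 31^{36} · 31^{3} ≡ 31^{3} ≡ 6 (mod 37)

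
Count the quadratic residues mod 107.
The squaring map on Z_107* is 2-to-1, so there are (106)/2 = 53 QRs.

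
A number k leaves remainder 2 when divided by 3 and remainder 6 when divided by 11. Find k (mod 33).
M = 3 × 11 = 33. M₁ = 11, y₁ ≡ 2 (mod 3). M₂ = 3, y₂ ≡ 4 (mod 11). k = 2×11×2 + 6×3×4 ≡ 17 (mod 33)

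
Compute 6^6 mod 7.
Using Fermat: 6^{6} ≡ 1 (mod 7). 6 ≡ 0 (mod 6). So 6^{6} ≡ 6^{0} ≡ 1 (mod 7)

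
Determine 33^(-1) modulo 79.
Since 79 is prime, by Fermat 33^(-1) ≡ 33^{77} ≡ 12 (mod 79). Verify: 33 × 12 = 396 ≡ 1 (mod 79)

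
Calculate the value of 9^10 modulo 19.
By repeated squaring mod 19: 9^{1}≡9, 9^{2}≡5, 9^{4}≡6, 9^{8}≡17. Then 9^{10} = 9^{8+2} ≡ 17 × 5 ≡ 9 mod 19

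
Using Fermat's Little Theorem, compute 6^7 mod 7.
By Fermat: 6^{6} ≡ 1 mod 7. So 6^{7} = 6^{6} · 6^{1} ≡ 6^{1} ≡ 6 mod 7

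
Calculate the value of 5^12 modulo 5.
By repeated squaring (mod 5): 5^{1}≡0, 5^{2}≡0, 5^{4}≡0, 5^{8}≡0. Then 5^{12} = 5^{8+4} ≡ 0 × 0 ≡ 0 (mod 5)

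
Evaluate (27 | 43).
(27/43) = 27^{21} mod 43 = -1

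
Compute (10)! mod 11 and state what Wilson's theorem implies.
(10)! mod 11 = 10. Since this equals -1 (mod 11), Wilson confirms 11 is prime.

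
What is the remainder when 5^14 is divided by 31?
By repeated squaring (mod 31): 5^{1}≡5, 5^{2}≡25, 5^{4}≡5, 5^{8}≡25. Then 5^{14} = 5^{8+4+2} ≡ 25 × 5 × 25 ≡ 25 (mod 31)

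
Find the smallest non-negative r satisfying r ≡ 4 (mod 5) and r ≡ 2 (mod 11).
M = 5 × 11 = 55. M₁ = 11, y₁ ≡ 1 (mod 5). M₂ = 5, y₂ ≡ 9 (mod 11). r = 4×11×1 + 2×5×9 ≡ 24 (mod 55)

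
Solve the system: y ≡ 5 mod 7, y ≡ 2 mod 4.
M = 7 × 4 = 28. M₁ = 4, y₁ ≡ 2 mod 7. M₂ = 7, y₂ ≡ 3 mod 4. y = 5×4×2 + 2×7×3 ≡ 26 mod 28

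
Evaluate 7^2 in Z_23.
7^{2} = 49 ≡ 3 mod 23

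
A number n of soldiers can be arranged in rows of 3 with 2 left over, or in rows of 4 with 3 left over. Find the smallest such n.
M = 3 × 4 = 12. M₁ = 4, y₁ ≡ 1 (mod 3). M₂ = 3, y₂ ≡ 3 (mod 4). n = 2×4×1 + 3×3×3 ≡ 11 (mod 12)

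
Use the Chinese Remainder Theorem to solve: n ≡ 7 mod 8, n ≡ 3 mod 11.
M = 8 × 11 = 88. M₁ = 11, y₁ ≡ 3 mod 8. M₂ = 8, y₂ ≡ 7 mod 11. n = 7×11×3 + 3×8×7 ≡ 47 mod 88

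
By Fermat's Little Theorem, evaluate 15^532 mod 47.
By Fermat: 15^{46} ≡ 1 mod 47. 532 ≡ 26 mod 46. So 15^{532} ≡ 15^{26} ≡ 9 mod 47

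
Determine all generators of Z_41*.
There are φ(40) = 16 primitive roots mod 41: {6, 7, 11, 12, 13, 15, 17, 19, 22, 24, 26, 28, 29, 30, 34, 35}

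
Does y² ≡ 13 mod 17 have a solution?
By Euler's criterion: 13^{8} ≡ 1 mod 17. Since this equals 1, 13 is a QR.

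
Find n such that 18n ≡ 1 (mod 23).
Since 23 is prime, by Fermat 18^(-1) ≡ 18^{21} ≡ 9 (mod 23). Verify: 18 × 9 = 162 ≡ 1 (mod 23)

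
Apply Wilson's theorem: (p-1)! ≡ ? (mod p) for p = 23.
By Wilson's theorem, (22)! ≡ -1 ≡ 22 mod 23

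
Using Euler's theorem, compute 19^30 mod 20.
By Euler: 19^{8} ≡ 1 (mod 20) since gcd(19, 20) = 1. 30 = 3×8 + 6. So 19^{30} ≡ 19^{6} ≡ 1 (mod 20)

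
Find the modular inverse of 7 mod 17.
Since 17 is prime, by Fermat 7^(-1) ≡ 7^{15} ≡ 5 (mod 17). Verify: 7 × 5 = 35 ≡ 1 (mod 17)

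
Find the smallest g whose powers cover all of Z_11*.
g = 2. For each prime q|10: 2^{5}≡10, 2^{2}≡4, none ≡ 1, so ord_11(2) = 10 and 2 is a primitive root.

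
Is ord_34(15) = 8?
Powers of 15 mod 34: 15^1≡15, 15^2≡21, 15^3≡9, 15^4≡33, 15^5≡19, 15^6≡13, 15^7≡25, 15^8≡1. First k with 15^k≡1 is k=8. Yes, ord_34(15) = 8.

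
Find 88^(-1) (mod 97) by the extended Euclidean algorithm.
Extended GCD: 88(43) + 97(-39) = 1. So 88^(-1) ≡ 43 (mod 97). Verify: 88 × 43 = 3784 ≡ 1 (mod 97)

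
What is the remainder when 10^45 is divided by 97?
By repeated squaring mod 97: 10^{1}≡10, 10^{2}≡3, 10^{4}≡9, 10^{8}≡81, 10^{16}≡62, 10^{32}≡61. Then 10^{45} = 10^{32+8+4+1} ≡ 61 × 81 × 9 × 10 ≡ 42 mod 97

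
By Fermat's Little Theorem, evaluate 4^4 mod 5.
By Fermat's Little Theorem, 4^{4} ≡ 1 mod 5 since 5 is prime and gcd(4, 5) = 1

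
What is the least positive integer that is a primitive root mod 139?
g = 2. For each prime q|138: 2^{69}≡138, 2^{46}≡96, 2^{6}≡64, none ≡ 1, so ord_139(2) = 138 and 2 is a primitive root.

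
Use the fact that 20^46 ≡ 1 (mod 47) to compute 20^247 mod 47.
By Fermat: 20^{46} ≡ 1 (mod 47). 247 ≡ 17 (mod 46). So 20^{247} ≡ 20^{17} ≡ 39 (mod 47)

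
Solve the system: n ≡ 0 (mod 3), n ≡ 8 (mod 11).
M = 3 × 11 = 33. M₁ = 11, y₁ ≡ 2 (mod 3). M₂ = 3, y₂ ≡ 4 (mod 11). n = 0×11×2 + 8×3×4 ≡ 30 (mod 33)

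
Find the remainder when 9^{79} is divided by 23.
By Fermat: 9^{22} ≡ 1 (mod 23). 79 = 3×22 + 13. So 9^{79} ≡ 9^{13} ≡ 12 (mod 23)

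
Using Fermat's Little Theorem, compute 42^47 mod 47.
By Fermat: 42^{46} ≡ 1 (mod 47). So 42^{47} = 42^{46} · 42^{1} ≡ 42^{1} ≡ 42 (mod 47)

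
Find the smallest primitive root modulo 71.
g = 7. For each prime q|70: 7^{35}≡70, 7^{14}≡54, 7^{10}≡45, none ≡ 1, so ord_71(7) = 70 and 7 is a primitive root.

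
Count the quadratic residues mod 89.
Exactly half the non-zero residues mod a prime are QRs: (89-1)/2 = 44.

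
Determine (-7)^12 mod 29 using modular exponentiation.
By repeated squaring (mod 29): (-7)^{1}≡22, (-7)^{2}≡20, (-7)^{4}≡23, (-7)^{8}≡7. Then (-7)^{12} = (-7)^{8+4} ≡ 7 × 23 ≡ 16 (mod 29)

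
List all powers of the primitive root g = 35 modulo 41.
35^1, 35^2, ..., 35^{40} mod 41: [35, 36, 30, 25, 14, 39, 12, 10, 22, 32, 13, 4, 17, 21, 38, 18, 15, 33, 7, 40, 6, 5, 11, 16, 27, 2, 29, 31, 19, 9, 28, 37, 24, 20, 3, 23, 26, 8, 34, 1]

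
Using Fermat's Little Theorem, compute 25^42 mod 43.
By Fermat's Little Theorem, 25^{42} ≡ 1 (mod 43) since 43 is prime and gcd(25, 43) = 1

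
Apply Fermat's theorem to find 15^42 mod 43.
By Fermat's Little Theorem, 15^{42} ≡ 1 mod 43 since 43 is prime and gcd(15, 43) = 1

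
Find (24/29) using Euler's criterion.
(24/29) = 24^{14} mod 29 = 1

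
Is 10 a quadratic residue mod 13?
By Euler's criterion: 10^{6} ≡ 1 mod 13. Since this equals 1, 10 is a QR.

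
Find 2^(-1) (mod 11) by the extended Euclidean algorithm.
Extended GCD: 2(-5) + 11(1) = 1. So 2^(-1) ≡ -5 ≡ 6 (mod 11). Verify: 2 × 6 = 12 ≡ 1 (mod 11)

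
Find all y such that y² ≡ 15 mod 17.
The square roots of 15 mod 17 are 7 and 10. Verify: 7² = 49 ≡ 15 mod 17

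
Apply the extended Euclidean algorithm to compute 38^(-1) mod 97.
Extended GCD: 38(23) + 97(-9) = 1. So 38^(-1) ≡ 23 (mod 97). Verify: 38 × 23 = 874 ≡ 1 (mod 97)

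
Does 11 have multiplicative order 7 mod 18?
Powers of 11 mod 18: 11^1≡11, 11^2≡13, 11^3≡17, 11^4≡7, 11^5≡5, 11^6≡1. Already 11^6≡1, so the order is 6 < 7. No, the actual order is 6.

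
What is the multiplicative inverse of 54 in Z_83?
Since 83 is prime, by Fermat 54^(-1) ≡ 54^{81} ≡ 20 mod 83. Verify: 54 × 20 = 1080 ≡ 1 mod 83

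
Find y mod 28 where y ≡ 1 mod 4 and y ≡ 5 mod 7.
M = 4 × 7 = 28. M₁ = 7, y₁ ≡ 3 mod 4. M₂ = 4, y₂ ≡ 2 mod 7. y = 1×7×3 + 5×4×2 ≡ 5 mod 28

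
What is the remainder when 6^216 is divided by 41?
Using Fermat: 6^{40} ≡ 1 (mod 41). 216 ≡ 16 (mod 40). So 6^{216} ≡ 6^{16} ≡ 18 (mod 41)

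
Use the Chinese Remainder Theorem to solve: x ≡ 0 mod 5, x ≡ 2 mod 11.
M = 5 × 11 = 55. M₁ = 11, y₁ ≡ 1 mod 5. M₂ = 5, y₂ ≡ 9 mod 11. x = 0×11×1 + 2×5×9 ≡ 35 mod 55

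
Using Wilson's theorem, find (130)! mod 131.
By Wilson's theorem, (130)! ≡ -1 ≡ 130 mod 131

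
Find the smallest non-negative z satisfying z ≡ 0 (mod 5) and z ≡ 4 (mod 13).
M = 5 × 13 = 65. M₁ = 13, y₁ ≡ 2 (mod 5). M₂ = 5, y₂ ≡ 8 (mod 13). z = 0×13×2 + 4×5×8 ≡ 30 (mod 65)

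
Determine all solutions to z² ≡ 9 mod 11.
The square roots of 9 mod 11 are 3 and 8. Verify: 3² = 9 ≡ 9 mod 11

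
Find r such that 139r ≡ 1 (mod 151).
Since 151 is prime, by Fermat 139^(-1) ≡ 139^{149} ≡ 88 (mod 151). Verify: 139 × 88 = 12232 ≡ 1 (mod 151)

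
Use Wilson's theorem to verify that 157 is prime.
(156)! mod 157 = 156. Since this equals -1 (mod 157), Wilson confirms 157 is prime.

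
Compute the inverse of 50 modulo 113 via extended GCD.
Extended GCD: 50(52) + 113(-23) = 1. So 50^(-1) ≡ 52 (mod 113). Verify: 50 × 52 = 2600 ≡ 1 (mod 113)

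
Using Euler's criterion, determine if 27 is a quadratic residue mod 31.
By Euler's criterion: 27^{15} ≡ 30 (mod 31). Since this equals -1 (≡ 30), 27 is not a QR.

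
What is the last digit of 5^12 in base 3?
Using Fermat: 5^{2} ≡ 1 mod 3. 12 ≡ 0 mod 2. So 5^{12} ≡ 5^{0} ≡ 1 mod 3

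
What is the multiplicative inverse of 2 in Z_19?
Since 19 is prime, by Fermat 2^(-1) ≡ 2^{17} ≡ 10 mod 19. Verify: 2 × 10 = 20 ≡ 1 mod 19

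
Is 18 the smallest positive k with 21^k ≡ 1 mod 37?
Powers of 21 mod 37: 21^1≡21, 21^2≡34, 21^3≡11, 21^4≡9, 21^5≡4, 21^6≡10, 21^7≡25, 21^8≡7, 21^9≡36, 21^10≡16, 21^11≡3, 21^12≡26, 21^13≡28, 21^14≡33, 21^15≡27, 21^16≡12, 21^17≡30, 21^18≡1. First k with 21^k≡1 is k=18. Yes, ord_37(21) = 18.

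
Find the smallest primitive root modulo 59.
g = 2. Powers: [2, 4, 8, 16, 32, 5, ...] generates all 58 non-zero residues.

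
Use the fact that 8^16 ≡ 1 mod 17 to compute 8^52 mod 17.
By Fermat: 8^{16} ≡ 1 mod 17. 52 = 3×16 + 4. So 8^{52} ≡ 8^{4} ≡ 16 mod 17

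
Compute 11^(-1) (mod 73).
Since 73 is prime, by Fermat 11^(-1) ≡ 11^{71} ≡ 20 (mod 73). Verify: 11 × 20 = 220 ≡ 1 (mod 73)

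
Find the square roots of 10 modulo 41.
The square roots of 10 mod 41 are 16 and 25. Verify: 16² = 256 ≡ 10 (mod 41)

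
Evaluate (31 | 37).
(31/37) = 31^{18} mod 37 = -1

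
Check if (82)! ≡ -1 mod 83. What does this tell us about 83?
(82)! mod 83 = 82. Since this equals -1 mod 83, Wilson confirms 83 is prime.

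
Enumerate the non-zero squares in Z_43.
Quadratic residues modulo 43: {1, 4, 6, 9, 10, 11, 13, 14, 15, 16, 17, 21, 23, 24, 25, 31, 35, 36, 38, 40, 41}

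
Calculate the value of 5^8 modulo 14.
By repeated squaring (mod 14): 5^{1}≡5, 5^{2}≡11, 5^{4}≡9, 5^{8}≡11. So 5^{8} ≡ 11 (mod 14)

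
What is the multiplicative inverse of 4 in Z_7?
Since 7 is prime, by Fermat 4^(-1) ≡ 4^{5} ≡ 2 mod 7. Verify: 4 × 2 = 8 ≡ 1 mod 7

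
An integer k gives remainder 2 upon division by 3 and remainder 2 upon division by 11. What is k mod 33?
M = 3 × 11 = 33. M₁ = 11, y₁ ≡ 2 mod 3. M₂ = 3, y₂ ≡ 4 mod 11. k = 2×11×2 + 2×3×4 ≡ 2 mod 33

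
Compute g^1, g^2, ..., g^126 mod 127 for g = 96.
96^1, 96^2, ..., 96^{126} mod 127: [96, 72, 54, 104, 78, 122, 28, 21, 111, 115, 118, 25, 114, 22, 80, 60, 45, 2, 65, 17, 108, 81, 29, 117, 56, 42, 95, 103, 109, 50, 101, 44, 33, 120, 90, 4, 3, 34, 89, 35, 58, 107, 112, 84, 63, 79, 91, 100, 75, 88, 66, 113, 53, 8, 6, 68, 51, 70, 116, 87, 97, 41, 126, 31, 55, 73, 23, 49, 5, 99, 106, 16, 12, 9, 102, 13, 105, 47, 67, 82, 125, 62, 110, 19, 46, 98, 10, 71, 85, 32, 24, 18, 77, 26, 83, 94, 7, 37, 123, 124, 93, 38, 92, 69, 20, 15, 43, 64, 48, 36, 27, 52, 39, 61, 14, 74, 119, 121, 59, 76, 57, 11, 40, 30, 86, 1]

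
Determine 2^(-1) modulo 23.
Since 23 is prime, by Fermat 2^(-1) ≡ 2^{21} ≡ 12 mod 23. Verify: 2 × 12 = 24 ≡ 1 mod 23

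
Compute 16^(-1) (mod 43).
Since 43 is prime, by Fermat 16^(-1) ≡ 16^{41} ≡ 35 (mod 43). Verify: 16 × 35 = 560 ≡ 1 (mod 43)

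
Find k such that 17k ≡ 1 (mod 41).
Since 41 is prime, by Fermat 17^(-1) ≡ 17^{39} ≡ 29 (mod 41). Verify: 17 × 29 = 493 ≡ 1 (mod 41)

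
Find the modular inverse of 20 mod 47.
Since 47 is prime, by Fermat 20^(-1) ≡ 20^{45} ≡ 40 mod 47. Verify: 20 × 40 = 800 ≡ 1 mod 47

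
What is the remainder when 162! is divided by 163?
By Wilson's theorem, (162)! ≡ -1 ≡ 162 (mod 163)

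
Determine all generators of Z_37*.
There are φ(36) = 12 primitive roots mod 37: {2, 5, 13, 15, 17, 18, 19, 20, 22, 24, 32, 35}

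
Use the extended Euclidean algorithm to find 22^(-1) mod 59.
Extended GCD: 22(-8) + 59(3) = 1. So 22^(-1) ≡ -8 ≡ 51 (mod 59). Verify: 22 × 51 = 1122 ≡ 1 (mod 59)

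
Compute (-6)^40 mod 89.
By repeated squaring mod 89: (-6)^{1}≡83, (-6)^{2}≡36, (-6)^{4}≡50, (-6)^{8}≡8, (-6)^{16}≡64, (-6)^{32}≡2. Then (-6)^{40} = (-6)^{32+8} ≡ 2 × 8 ≡ 16 mod 89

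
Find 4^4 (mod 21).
4^{4} = 256 ≡ 4 (mod 21)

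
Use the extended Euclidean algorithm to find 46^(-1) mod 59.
Extended GCD: 46(9) + 59(-7) = 1. So 46^(-1) ≡ 9 mod 59. Verify: 46 × 9 = 414 ≡ 1 mod 59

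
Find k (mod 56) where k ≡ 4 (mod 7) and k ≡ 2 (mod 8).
M = 7 × 8 = 56. M₁ = 8, y₁ ≡ 1 (mod 7). M₂ = 7, y₂ ≡ 7 (mod 8). k = 4×8×1 + 2×7×7 ≡ 18 (mod 56)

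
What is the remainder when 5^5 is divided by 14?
By repeated squaring (mod 14): 5^{1}≡5, 5^{2}≡11, 5^{4}≡9. Then 5^{5} = 5^{4+1} ≡ 9 × 5 ≡ 3 (mod 14)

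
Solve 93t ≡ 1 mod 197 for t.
Since 197 is prime, by Fermat 93^(-1) ≡ 93^{195} ≡ 161 mod 197. Verify: 93 × 161 = 14973 ≡ 1 mod 197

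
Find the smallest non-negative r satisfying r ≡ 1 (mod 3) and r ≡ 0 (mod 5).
M = 3 × 5 = 15. M₁ = 5, y₁ ≡ 2 (mod 3). M₂ = 3, y₂ ≡ 2 (mod 5). r = 1×5×2 + 0×3×2 ≡ 10 (mod 15)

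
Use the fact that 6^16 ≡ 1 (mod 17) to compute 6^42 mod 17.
By Fermat: 6^{16} ≡ 1 (mod 17). 42 = 2×16 + 10. So 6^{42} ≡ 6^{10} ≡ 15 (mod 17)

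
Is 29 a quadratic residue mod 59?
By Euler's criterion: 29^{29} ≡ 1 mod 59. Since this equals 1, 29 is a QR.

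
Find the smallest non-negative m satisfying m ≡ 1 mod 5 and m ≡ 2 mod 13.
M = 5 × 13 = 65. M₁ = 13, y₁ ≡ 2 mod 5. M₂ = 5, y₂ ≡ 8 mod 13. m = 1×13×2 + 2×5×8 ≡ 41 mod 65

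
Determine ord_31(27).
Powers of 27 mod 31: 27^1≡27, 27^2≡16, 27^3≡29, 27^4≡8, 27^5≡30, 27^6≡4, 27^7≡15, 27^8≡2, 27^9≡23, 27^10≡1. ord_31(27) = 10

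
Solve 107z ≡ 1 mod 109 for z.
Since 109 is prime, by Fermat 107^(-1) ≡ 107^{107} ≡ 54 mod 109. Verify: 107 × 54 = 5778 ≡ 1 mod 109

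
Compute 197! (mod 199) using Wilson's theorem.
(198)! = (197)! × (198) ≡ -1 (mod 199). So (197)! ≡ -1 × (198)^(-1) ≡ (-1)×(-1) = 1 (mod 199)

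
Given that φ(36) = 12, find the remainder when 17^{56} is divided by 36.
By Euler: 17^{12} ≡ 1 (mod 36) since gcd(17, 36) = 1. 56 = 4×12 + 8. So 17^{56} ≡ 17^{8} ≡ 1 (mod 36)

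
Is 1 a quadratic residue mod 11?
By Euler's criterion: 1^{5} ≡ 1 (mod 11). Since this equals 1, 1 is a QR.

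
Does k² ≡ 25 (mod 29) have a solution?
By Euler's criterion: 25^{14} ≡ 1 (mod 29). Since this equals 1, 25 is a QR.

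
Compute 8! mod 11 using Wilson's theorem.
(10)! = (8)! × (9) × (10) ≡ -1 mod 11. So (8)! ≡ -1 × [(10)(9)]^(-1) ≡ 5 mod 11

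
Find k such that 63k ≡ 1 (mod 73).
Since 73 is prime, by Fermat 63^(-1) ≡ 63^{71} ≡ 51 (mod 73). Verify: 63 × 51 = 3213 ≡ 1 (mod 73)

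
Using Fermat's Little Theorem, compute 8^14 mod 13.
By Fermat: 8^{12} ≡ 1 (mod 13). So 8^{14} = 8^{12} · 8^{2} ≡ 8^{2} ≡ 12 (mod 13)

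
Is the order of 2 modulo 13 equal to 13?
Powers of 2 mod 13: 2^1≡2, 2^2≡4, 2^3≡8, 2^4≡3, 2^5≡6, 2^6≡12, 2^7≡11, 2^8≡9, 2^9≡5, 2^10≡10, 2^11≡7, 2^12≡1. Already 2^12≡1, so the order is 12 < 13. No, the actual order is 12.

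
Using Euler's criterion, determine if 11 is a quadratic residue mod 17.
By Euler's criterion: 11^{8} ≡ 16 (mod 17). Since this equals -1 (≡ 16), 11 is not a QR.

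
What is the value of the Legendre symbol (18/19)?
(18/19) = 18^{9} mod 19 = -1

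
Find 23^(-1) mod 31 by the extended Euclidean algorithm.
Extended GCD: 23(-4) + 31(3) = 1. So 23^(-1) ≡ -4 ≡ 27 mod 31. Verify: 23 × 27 = 621 ≡ 1 mod 31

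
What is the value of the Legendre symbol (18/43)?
(18/43) = 18^{21} mod 43 = -1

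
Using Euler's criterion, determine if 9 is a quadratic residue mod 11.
By Euler's criterion: 9^{5} ≡ 1 (mod 11). Since this equals 1, 9 is a QR.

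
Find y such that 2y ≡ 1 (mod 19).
Since 19 is prime, by Fermat 2^(-1) ≡ 2^{17} ≡ 10 (mod 19). Verify: 2 × 10 = 20 ≡ 1 (mod 19)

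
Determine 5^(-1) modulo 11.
Since 11 is prime, by Fermat 5^(-1) ≡ 5^{9} ≡ 9 mod 11. Verify: 5 × 9 = 45 ≡ 1 mod 11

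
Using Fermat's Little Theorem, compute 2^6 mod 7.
By Fermat's Little Theorem, 2^{6} ≡ 1 mod 7 since 7 is prime and gcd(2, 7) = 1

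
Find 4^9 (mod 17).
By repeated squaring (mod 17): 4^{1}≡4, 4^{2}≡16, 4^{4}≡1, 4^{8}≡1. Then 4^{9} = 4^{8+1} ≡ 1 × 4 ≡ 4 (mod 17)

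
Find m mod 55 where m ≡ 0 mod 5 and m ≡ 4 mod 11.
M = 5 × 11 = 55. M₁ = 11, y₁ ≡ 1 mod 5. M₂ = 5, y₂ ≡ 9 mod 11. m = 0×11×1 + 4×5×9 ≡ 15 mod 55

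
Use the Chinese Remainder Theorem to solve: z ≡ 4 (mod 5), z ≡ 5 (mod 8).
M = 5 × 8 = 40. M₁ = 8, y₁ ≡ 2 (mod 5). M₂ = 5, y₂ ≡ 5 (mod 8). z = 4×8×2 + 5×5×5 ≡ 29 (mod 40)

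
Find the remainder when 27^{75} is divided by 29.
By Fermat: 27^{28} ≡ 1 (mod 29). 75 = 2×28 + 19. So 27^{75} ≡ 27^{19} ≡ 3 (mod 29)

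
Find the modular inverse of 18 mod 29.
Since 29 is prime, by Fermat 18^(-1) ≡ 18^{27} ≡ 21 mod 29. Verify: 18 × 21 = 378 ≡ 1 mod 29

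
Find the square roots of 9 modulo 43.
The square roots of 9 mod 43 are 40 and 3. Verify: 40² = 1600 ≡ 9 mod 43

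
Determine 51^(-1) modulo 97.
Since 97 is prime, by Fermat 51^(-1) ≡ 51^{95} ≡ 78 (mod 97). Verify: 51 × 78 = 3978 ≡ 1 (mod 97)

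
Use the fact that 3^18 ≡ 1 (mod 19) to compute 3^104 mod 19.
By Fermat: 3^{18} ≡ 1 (mod 19). 104 = 5×18 + 14. So 3^{104} ≡ 3^{14} ≡ 4 (mod 19)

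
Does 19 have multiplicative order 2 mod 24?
Powers of 19 mod 24: 19^1≡19, 19^2≡1. First k with 19^k≡1 is k=2. Yes, ord_24(19) = 2.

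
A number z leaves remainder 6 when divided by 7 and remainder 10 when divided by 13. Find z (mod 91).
M = 7 × 13 = 91. M₁ = 13, y₁ ≡ 6 (mod 7). M₂ = 7, y₂ ≡ 2 (mod 13). z = 6×13×6 + 10×7×2 ≡ 62 (mod 91)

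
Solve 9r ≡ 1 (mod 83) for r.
Since 83 is prime, by Fermat 9^(-1) ≡ 9^{81} ≡ 37 (mod 83). Verify: 9 × 37 = 333 ≡ 1 (mod 83)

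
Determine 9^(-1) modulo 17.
Since 17 is prime, by Fermat 9^(-1) ≡ 9^{15} ≡ 2 mod 17. Verify: 9 × 2 = 18 ≡ 1 mod 17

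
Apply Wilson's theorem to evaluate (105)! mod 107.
(106)! = (105)! × (106) ≡ -1 (mod 107). So (105)! ≡ -1 × (106)^(-1) ≡ (-1)×(-1) = 1 (mod 107)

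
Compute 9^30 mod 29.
Using Fermat: 9^{28} ≡ 1 (mod 29). 30 ≡ 2 (mod 28). So 9^{30} ≡ 9^{2} ≡ 23 (mod 29)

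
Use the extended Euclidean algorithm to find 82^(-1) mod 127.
Extended GCD: 82(-48) + 127(31) = 1. So 82^(-1) ≡ -48 ≡ 79 (mod 127). Verify: 82 × 79 = 6478 ≡ 1 (mod 127)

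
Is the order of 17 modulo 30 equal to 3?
Powers of 17 mod 30: 17^1≡17, 17^2≡19, 17^3≡23, 17^4≡1. 17^3≡23≢1, so ord ≠ 3. No, the actual order is 4.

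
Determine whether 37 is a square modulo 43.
By Euler's criterion: 37^{21} ≡ 42 (mod 43). Since this equals -1 (≡ 42), 37 is not a QR.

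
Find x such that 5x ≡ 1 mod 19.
Since 19 is prime, by Fermat 5^(-1) ≡ 5^{17} ≡ 4 mod 19. Verify: 5 × 4 = 20 ≡ 1 mod 19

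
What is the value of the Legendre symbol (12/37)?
(12/37) = 12^{18} mod 37 = 1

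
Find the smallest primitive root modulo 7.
g = 3. Powers: [3, 2, 6, 4, 5, 1] generates all 6 non-zero residues.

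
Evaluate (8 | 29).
(8/29) = 8^{14} mod 29 = -1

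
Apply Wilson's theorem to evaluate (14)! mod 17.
(16)! = (14)! × (15) × (16) ≡ -1 (mod 17). So (14)! ≡ -1 × [(16)(15)]^(-1) ≡ 8 (mod 17)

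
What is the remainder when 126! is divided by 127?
By Wilson's theorem, (126)! ≡ -1 ≡ 126 (mod 127)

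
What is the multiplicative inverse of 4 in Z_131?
Since 131 is prime, by Fermat 4^(-1) ≡ 4^{129} ≡ 33 mod 131. Verify: 4 × 33 = 132 ≡ 1 mod 131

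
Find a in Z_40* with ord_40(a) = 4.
3 has order 4 mod 40 since 3^{4} ≡ 1 (mod 40) and no smaller power works.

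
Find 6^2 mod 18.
6^{2} = 36 ≡ 0 mod 18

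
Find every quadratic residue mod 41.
Squares in Z_41*: {1, 2, 4, 5, 8, 9, 10, 16, 18, 20, 21, 23, 25, 31, 32, 33, 36, 37, 39, 40}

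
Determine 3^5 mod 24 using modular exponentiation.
By repeated squaring (mod 24): 3^{1}≡3, 3^{2}≡9, 3^{4}≡9. Then 3^{5} = 3^{4+1} ≡ 9 × 3 ≡ 3 (mod 24)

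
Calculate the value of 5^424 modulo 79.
Using Fermat: 5^{78} ≡ 1 (mod 79). 424 ≡ 34 (mod 78). So 5^{424} ≡ 5^{34} ≡ 9 (mod 79)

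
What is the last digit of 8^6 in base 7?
Using Fermat: 8^{6} ≡ 1 (mod 7). 6 ≡ 0 (mod 6). So 8^{6} ≡ 8^{0} ≡ 1 (mod 7)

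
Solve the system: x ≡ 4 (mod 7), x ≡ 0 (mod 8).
M = 7 × 8 = 56. M₁ = 8, y₁ ≡ 1 (mod 7). M₂ = 7, y₂ ≡ 7 (mod 8). x = 4×8×1 + 0×7×7 ≡ 32 (mod 56)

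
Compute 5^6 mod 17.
By repeated squaring mod 17: 5^{1}≡5, 5^{2}≡8, 5^{4}≡13. Then 5^{6} = 5^{4+2} ≡ 13 × 8 ≡ 2 mod 17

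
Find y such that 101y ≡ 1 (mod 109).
Since 109 is prime, by Fermat 101^(-1) ≡ 101^{107} ≡ 68 (mod 109). Verify: 101 × 68 = 6868 ≡ 1 (mod 109)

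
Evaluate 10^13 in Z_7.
Using Fermat: 10^{6} ≡ 1 mod 7. 13 ≡ 1 mod 6. So 10^{13} ≡ 10^{1} ≡ 3 mod 7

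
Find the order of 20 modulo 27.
Powers of 20 mod 27: 20^1≡20, 20^2≡22, 20^3≡8, 20^4≡25, 20^5≡14, 20^6≡10, 20^7≡11, 20^8≡4, 20^9≡26, 20^10≡7, 20^11≡5, 20^12≡19, 20^13≡2, 20^14≡13, 20^15≡17, 20^16≡16, 20^17≡23, 20^18≡1. ord_27(20) = 18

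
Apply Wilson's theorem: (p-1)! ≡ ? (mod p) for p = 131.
By Wilson's theorem, (130)! ≡ -1 ≡ 130 (mod 131)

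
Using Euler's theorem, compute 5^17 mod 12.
By Euler: 5^{4} ≡ 1 mod 12 since gcd(5, 12) = 1. 17 = 4×4 + 1. So 5^{17} ≡ 5^{1} ≡ 5 mod 12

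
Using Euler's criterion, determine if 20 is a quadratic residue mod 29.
By Euler's criterion: 20^{14} ≡ 1 mod 29. Since this equals 1, 20 is a QR.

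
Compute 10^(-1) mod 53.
Since 53 is prime, by Fermat 10^(-1) ≡ 10^{51} ≡ 16 mod 53. Verify: 10 × 16 = 160 ≡ 1 mod 53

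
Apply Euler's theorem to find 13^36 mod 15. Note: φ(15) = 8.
By Euler: 13^{8} ≡ 1 mod 15 since gcd(13, 15) = 1. 36 = 4×8 + 4. So 13^{36} ≡ 13^{4} ≡ 1 mod 15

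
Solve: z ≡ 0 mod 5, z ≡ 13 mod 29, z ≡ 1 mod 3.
M = 5 × 29 × 3 = 435. M₁ = 87, y₁ ≡ 3 mod 5. M₂ = 15, y₂ ≡ 2 mod 29. M₃ = 145, y₃ ≡ 1 mod 3. z = 0×87×3 + 13×15×2 + 1×145×1 ≡ 100 mod 435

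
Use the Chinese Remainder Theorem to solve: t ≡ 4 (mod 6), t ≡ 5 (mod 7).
M = 6 × 7 = 42. M₁ = 7, y₁ ≡ 1 (mod 6). M₂ = 6, y₂ ≡ 6 (mod 7). t = 4×7×1 + 5×6×6 ≡ 40 (mod 42)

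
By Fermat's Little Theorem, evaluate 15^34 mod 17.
By Fermat: 15^{16} ≡ 1 mod 17. 34 = 2×16 + 2. So 15^{34} ≡ 15^{2} ≡ 4 mod 17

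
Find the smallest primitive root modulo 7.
g = 3. For each prime q|6: 3^{3}≡6, 3^{2}≡2, none ≡ 1, so ord_7(3) = 6 and 3 is a primitive root.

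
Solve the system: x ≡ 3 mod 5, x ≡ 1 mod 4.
M = 5 × 4 = 20. M₁ = 4, y₁ ≡ 4 mod 5. M₂ = 5, y₂ ≡ 1 mod 4. x = 3×4×4 + 1×5×1 ≡ 13 mod 20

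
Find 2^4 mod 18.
2^{4} = 16 ≡ 16 mod 18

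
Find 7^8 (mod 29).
By repeated squaring (mod 29): 7^{1}≡7, 7^{2}≡20, 7^{4}≡23, 7^{8}≡7. So 7^{8} ≡ 7 (mod 29)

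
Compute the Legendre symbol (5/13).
(5/13) = 5^{6} mod 13 = -1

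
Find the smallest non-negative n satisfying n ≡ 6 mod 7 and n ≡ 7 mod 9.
M = 7 × 9 = 63. M₁ = 9, y₁ ≡ 4 mod 7. M₂ = 7, y₂ ≡ 4 mod 9. n = 6×9×4 + 7×7×4 ≡ 34 mod 63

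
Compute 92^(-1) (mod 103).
Since 103 is prime, by Fermat 92^(-1) ≡ 92^{101} ≡ 28 (mod 103). Verify: 92 × 28 = 2576 ≡ 1 (mod 103)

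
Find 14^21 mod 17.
Using Fermat: 14^{16} ≡ 1 mod 17. 21 ≡ 5 mod 16. So 14^{21} ≡ 14^{5} ≡ 12 mod 17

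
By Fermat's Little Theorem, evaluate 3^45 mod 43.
By Fermat: 3^{42} ≡ 1 (mod 43). So 3^{45} = 3^{42} · 3^{3} ≡ 3^{3} ≡ 27 (mod 43)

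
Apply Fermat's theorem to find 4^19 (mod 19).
By Fermat: 4^{18} ≡ 1 (mod 19). So 4^{19} = 4^{18} · 4^{1} ≡ 4^{1} ≡ 4 (mod 19)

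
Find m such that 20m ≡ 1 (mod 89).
Since 89 is prime, by Fermat 20^(-1) ≡ 20^{87} ≡ 49 (mod 89). Verify: 20 × 49 = 980 ≡ 1 (mod 89)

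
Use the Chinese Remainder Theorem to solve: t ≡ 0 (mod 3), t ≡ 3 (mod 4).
M = 3 × 4 = 12. M₁ = 4, y₁ ≡ 1 (mod 3). M₂ = 3, y₂ ≡ 3 (mod 4). t = 0×4×1 + 3×3×3 ≡ 3 (mod 12)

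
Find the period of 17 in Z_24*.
Powers of 17 mod 24: 17^1≡17, 17^2≡1. ord_24(17) = 2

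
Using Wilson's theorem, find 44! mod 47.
(46)! = (44)! × (45) × (46) ≡ -1 mod 47. So (44)! ≡ -1 × [(46)(45)]^(-1) ≡ 23 mod 47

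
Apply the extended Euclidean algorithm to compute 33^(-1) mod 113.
Extended GCD: 33(24) + 113(-7) = 1. So 33^(-1) ≡ 24 mod 113. Verify: 33 × 24 = 792 ≡ 1 mod 113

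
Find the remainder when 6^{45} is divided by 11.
By Fermat: 6^{10} ≡ 1 mod 11. 45 = 4×10 + 5. So 6^{45} ≡ 6^{5} ≡ 10 mod 11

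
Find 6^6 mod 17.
By repeated squaring mod 17: 6^{1}≡6, 6^{2}≡2, 6^{4}≡4. Then 6^{6} = 6^{4+2} ≡ 4 × 2 ≡ 8 mod 17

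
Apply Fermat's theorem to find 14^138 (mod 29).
By Fermat: 14^{28} ≡ 1 (mod 29). 138 = 4×28 + 26. So 14^{138} ≡ 14^{26} ≡ 4 (mod 29)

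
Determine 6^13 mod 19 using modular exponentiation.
By repeated squaring (mod 19): 6^{1}≡6, 6^{2}≡17, 6^{4}≡4, 6^{8}≡16. Then 6^{13} = 6^{8+4+1} ≡ 16 × 4 × 6 ≡ 4 (mod 19)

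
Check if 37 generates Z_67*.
37^{3} ≡ 1 (mod 67) and 3 < 66, so ord_67(37) = 3 ≠ 66 and 37 is not a primitive root.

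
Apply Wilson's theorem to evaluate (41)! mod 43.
(42)! = (41)! × (42) ≡ -1 mod 43. So (41)! ≡ -1 × (42)^(-1) ≡ (-1)×(-1) = 1 mod 43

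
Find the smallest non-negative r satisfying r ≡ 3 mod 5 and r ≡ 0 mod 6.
M = 5 × 6 = 30. M₁ = 6, y₁ ≡ 1 mod 5. M₂ = 5, y₂ ≡ 5 mod 6. r = 3×6×1 + 0×5×5 ≡ 18 mod 30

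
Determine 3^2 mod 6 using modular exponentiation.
3^{2} = 9 ≡ 3 mod 6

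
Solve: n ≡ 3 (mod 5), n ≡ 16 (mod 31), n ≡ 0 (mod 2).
M = 5 × 31 × 2 = 310. M₁ = 62, y₁ ≡ 3 (mod 5). M₂ = 10, y₂ ≡ 28 (mod 31). M₃ = 155, y₃ ≡ 1 (mod 2). n = 3×62×3 + 16×10×28 + 0×155×1 ≡ 78 (mod 310)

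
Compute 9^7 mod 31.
By repeated squaring mod 31: 9^{1}≡9, 9^{2}≡19, 9^{4}≡20. Then 9^{7} = 9^{4+2+1} ≡ 20 × 19 × 9 ≡ 10 mod 31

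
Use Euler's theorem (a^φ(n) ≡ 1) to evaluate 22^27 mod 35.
By Euler: 22^{24} ≡ 1 mod 35 since gcd(22, 35) = 1. 27 = 1×24 + 3. So 22^{27} ≡ 22^{3} ≡ 8 mod 35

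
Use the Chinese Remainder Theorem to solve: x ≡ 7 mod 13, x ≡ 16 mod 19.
M = 13 × 19 = 247. M₁ = 19, y₁ ≡ 11 mod 13. M₂ = 13, y₂ ≡ 3 mod 19. x = 7×19×11 + 16×13×3 ≡ 111 mod 247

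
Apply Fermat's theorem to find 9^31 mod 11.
By Fermat: 9^{10} ≡ 1 mod 11. 31 = 3×10 + 1. So 9^{31} ≡ 9^{1} ≡ 9 mod 11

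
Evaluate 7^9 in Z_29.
By repeated squaring (mod 29): 7^{1}≡7, 7^{2}≡20, 7^{4}≡23, 7^{8}≡7. Then 7^{9} = 7^{8+1} ≡ 7 × 7 ≡ 20 (mod 29)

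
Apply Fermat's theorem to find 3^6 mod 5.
By Fermat: 3^{4} ≡ 1 mod 5. So 3^{6} = 3^{4} · 3^{2} ≡ 3^{2} ≡ 4 mod 5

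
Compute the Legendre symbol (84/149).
(84/149) = 84^{74} mod 149 = -1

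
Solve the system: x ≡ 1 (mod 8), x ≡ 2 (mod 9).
M = 8 × 9 = 72. M₁ = 9, y₁ ≡ 1 (mod 8). M₂ = 8, y₂ ≡ 8 (mod 9). x = 1×9×1 + 2×8×8 ≡ 65 (mod 72)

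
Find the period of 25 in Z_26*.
Powers of 25 mod 26: 25^1≡25, 25^2≡1. Order = 2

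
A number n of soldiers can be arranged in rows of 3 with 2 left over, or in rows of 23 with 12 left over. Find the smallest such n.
M = 3 × 23 = 69. M₁ = 23, y₁ ≡ 2 mod 3. M₂ = 3, y₂ ≡ 8 mod 23. n = 2×23×2 + 12×3×8 ≡ 35 mod 69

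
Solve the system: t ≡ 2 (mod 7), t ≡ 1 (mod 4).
M = 7 × 4 = 28. M₁ = 4, y₁ ≡ 2 (mod 7). M₂ = 7, y₂ ≡ 3 (mod 4). t = 2×4×2 + 1×7×3 ≡ 9 (mod 28)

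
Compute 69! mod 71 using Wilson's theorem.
(70)! = (69)! × (70) ≡ -1 mod 71. So (69)! ≡ -1 × (70)^(-1) ≡ (-1)×(-1) = 1 mod 71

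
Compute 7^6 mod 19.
By repeated squaring (mod 19): 7^{1}≡7, 7^{2}≡11, 7^{4}≡7. Then 7^{6} = 7^{4+2} ≡ 7 × 11 ≡ 1 (mod 19)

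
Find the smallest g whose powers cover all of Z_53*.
g = 2. Powers: [2, 4, 8, 16, 32, 11, 22, 44, 35, ...] generates all 52 non-zero residues.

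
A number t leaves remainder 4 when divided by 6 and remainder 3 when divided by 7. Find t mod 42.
M = 6 × 7 = 42. M₁ = 7, y₁ ≡ 1 mod 6. M₂ = 6, y₂ ≡ 6 mod 7. t = 4×7×1 + 3×6×6 ≡ 10 mod 42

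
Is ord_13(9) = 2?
Powers of 9 mod 13: 9^1≡9, 9^2≡3, 9^3≡1. 9^2≡3≢1, so ord ≠ 2. No, the actual order is 3.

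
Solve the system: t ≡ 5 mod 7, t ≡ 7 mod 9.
M = 7 × 9 = 63. M₁ = 9, y₁ ≡ 4 mod 7. M₂ = 7, y₂ ≡ 4 mod 9. t = 5×9×4 + 7×7×4 ≡ 61 mod 63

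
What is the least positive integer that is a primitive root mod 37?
g = 2. For each prime q|36: 2^{18}≡36, 2^{12}≡26, none ≡ 1, so ord_37(2) = 36 and 2 is a primitive root.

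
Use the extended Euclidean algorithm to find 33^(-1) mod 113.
Extended GCD: 33(24) + 113(-7) = 1. So 33^(-1) ≡ 24 (mod 113). Verify: 33 × 24 = 792 ≡ 1 (mod 113)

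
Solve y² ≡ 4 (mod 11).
The square roots of 4 mod 11 are 9 and 2. Verify: 9² = 81 ≡ 4 (mod 11)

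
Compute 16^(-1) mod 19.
Since 19 is prime, by Fermat 16^(-1) ≡ 16^{17} ≡ 6 mod 19. Verify: 16 × 6 = 96 ≡ 1 mod 19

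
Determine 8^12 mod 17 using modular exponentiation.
By repeated squaring mod 17: 8^{1}≡8, 8^{2}≡13, 8^{4}≡16, 8^{8}≡1. Then 8^{12} = 8^{8+4} ≡ 1 × 16 ≡ 16 mod 17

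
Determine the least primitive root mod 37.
g = 2. Powers: [2, 4, 8, 16, 32, 27, 17, 34, ...] generates all 36 non-zero residues.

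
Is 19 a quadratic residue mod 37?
By Euler's criterion: 19^{18} ≡ 36 mod 37. Since this equals -1 (≡ 36), 19 is not a QR.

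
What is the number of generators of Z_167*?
There are φ(167-1) = φ(166) = 82 primitive roots modulo 167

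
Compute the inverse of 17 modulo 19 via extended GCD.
Extended GCD: 17(9) + 19(-8) = 1. So 17^(-1) ≡ 9 (mod 19). Verify: 17 × 9 = 153 ≡ 1 (mod 19)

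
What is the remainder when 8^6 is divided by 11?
By repeated squaring (mod 11): 8^{1}≡8, 8^{2}≡9, 8^{4}≡4. Then 8^{6} = 8^{4+2} ≡ 4 × 9 ≡ 3 (mod 11)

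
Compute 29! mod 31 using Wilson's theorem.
(30)! = (29)! × (30) ≡ -1 mod 31. So (29)! ≡ -1 × (30)^(-1) ≡ (-1)×(-1) = 1 mod 31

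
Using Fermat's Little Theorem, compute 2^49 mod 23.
By Fermat: 2^{22} ≡ 1 (mod 23). 49 = 2×22 + 5. So 2^{49} ≡ 2^{5} ≡ 9 (mod 23)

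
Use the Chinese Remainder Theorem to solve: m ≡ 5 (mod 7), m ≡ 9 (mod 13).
M = 7 × 13 = 91. M₁ = 13, y₁ ≡ 6 (mod 7). M₂ = 7, y₂ ≡ 2 (mod 13). m = 5×13×6 + 9×7×2 ≡ 61 (mod 91)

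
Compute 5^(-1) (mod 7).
Since 7 is prime, by Fermat 5^(-1) ≡ 5^{5} ≡ 3 (mod 7). Verify: 5 × 3 = 15 ≡ 1 (mod 7)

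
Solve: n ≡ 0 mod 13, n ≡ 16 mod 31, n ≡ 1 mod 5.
M = 13 × 31 × 5 = 2015. M₁ = 155, y₁ ≡ 12 mod 13. M₂ = 65, y₂ ≡ 21 mod 31. M₃ = 403, y₃ ≡ 2 mod 5. n = 0×155×12 + 16×65×21 + 1×403×2 ≡ 481 mod 2015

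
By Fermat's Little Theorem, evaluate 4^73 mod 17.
By Fermat: 4^{16} ≡ 1 mod 17. 73 = 4×16 + 9. So 4^{73} ≡ 4^{9} ≡ 4 mod 17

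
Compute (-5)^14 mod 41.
By repeated squaring (mod 41): (-5)^{1}≡36, (-5)^{2}≡25, (-5)^{4}≡10, (-5)^{8}≡18. Then (-5)^{14} = (-5)^{8+4+2} ≡ 18 × 10 × 25 ≡ 31 (mod 41)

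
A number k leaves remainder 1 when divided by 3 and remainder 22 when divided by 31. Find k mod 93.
M = 3 × 31 = 93. M₁ = 31, y₁ ≡ 1 mod 3. M₂ = 3, y₂ ≡ 21 mod 31. k = 1×31×1 + 22×3×21 ≡ 22 mod 93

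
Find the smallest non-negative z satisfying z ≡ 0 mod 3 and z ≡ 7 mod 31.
M = 3 × 31 = 93. M₁ = 31, y₁ ≡ 1 mod 3. M₂ = 3, y₂ ≡ 21 mod 31. z = 0×31×1 + 7×3×21 ≡ 69 mod 93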